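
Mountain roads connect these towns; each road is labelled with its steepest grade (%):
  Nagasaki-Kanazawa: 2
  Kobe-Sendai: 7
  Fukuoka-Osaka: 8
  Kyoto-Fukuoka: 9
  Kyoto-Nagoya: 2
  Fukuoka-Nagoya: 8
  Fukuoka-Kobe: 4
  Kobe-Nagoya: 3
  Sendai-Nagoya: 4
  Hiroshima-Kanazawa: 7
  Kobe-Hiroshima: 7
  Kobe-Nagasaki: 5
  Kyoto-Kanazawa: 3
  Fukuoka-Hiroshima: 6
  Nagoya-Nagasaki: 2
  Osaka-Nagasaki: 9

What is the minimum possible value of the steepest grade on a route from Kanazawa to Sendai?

Some routes from Kanazawa to Sendai:
Kanazawa → Nagasaki → Kobe → Nagoya → Sendai: max(2, 5, 3, 4) = 5
Kanazawa → Kyoto → Nagoya → Nagasaki → Kobe → Sendai: max(3, 2, 2, 5, 7) = 7
Kanazawa → Kyoto → Nagoya → Kobe → Sendai: max(3, 2, 3, 7) = 7
Kanazawa → Kyoto → Nagoya → Sendai: max(3, 2, 4) = 4
Kanazawa → Nagasaki → Nagoya → Sendai: max(2, 2, 4) = 4
Best route has worst link 4%.

4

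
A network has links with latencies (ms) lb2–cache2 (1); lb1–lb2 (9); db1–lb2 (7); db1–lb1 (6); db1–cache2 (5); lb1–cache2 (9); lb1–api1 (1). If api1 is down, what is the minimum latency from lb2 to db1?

Paths from lb2 to db1 avoiding api1:
lb2-cache2-lb1-db1: 1 + 9 + 6 = 16
lb2-lb1-db1: 9 + 6 = 15
lb2-lb1-cache2-db1: 9 + 9 + 5 = 23
lb2-cache2-db1: 1 + 5 = 6
lb2-db1: 7
The minimum is 6 ms.

6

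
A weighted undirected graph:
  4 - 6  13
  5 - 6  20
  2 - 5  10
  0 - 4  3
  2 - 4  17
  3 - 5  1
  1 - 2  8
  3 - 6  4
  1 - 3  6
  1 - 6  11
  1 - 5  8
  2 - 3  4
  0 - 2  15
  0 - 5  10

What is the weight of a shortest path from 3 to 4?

14

A few of the 3→4 routes:
3 → 2 → 5 → 0 → 4: 4 + 10 + 10 + 3 = 27
3 → 2 → 0 → 4: 4 + 15 + 3 = 22
3 → 2 → 4: 4 + 17 = 21
3 → 5 → 0 → 4: 1 + 10 + 3 = 14
3 → 6 → 4: 4 + 13 = 17
3 → 1 → 5 → 0 → 4: 6 + 8 + 10 + 3 = 27
Shortest: 14.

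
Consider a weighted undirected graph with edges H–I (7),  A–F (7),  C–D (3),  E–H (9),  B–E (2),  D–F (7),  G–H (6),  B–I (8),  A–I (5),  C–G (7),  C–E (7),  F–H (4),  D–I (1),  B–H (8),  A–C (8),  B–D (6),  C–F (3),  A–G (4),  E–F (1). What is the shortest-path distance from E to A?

8

Some routes from E to A:
E - F - A: 1 + 7 = 8
E - F - C - A: 1 + 3 + 8 = 12
E - C - A: 7 + 8 = 15
E - B - D - I - A: 2 + 6 + 1 + 5 = 14
E - F - D - I - A: 1 + 7 + 1 + 5 = 14
E - F - C - D - I - A: 1 + 3 + 3 + 1 + 5 = 13
Shortest: 8.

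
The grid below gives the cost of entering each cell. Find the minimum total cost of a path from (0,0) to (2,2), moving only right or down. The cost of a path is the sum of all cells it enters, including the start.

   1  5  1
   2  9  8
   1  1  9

14

One optimal route is (0,0) (1,0) (2,0) (2,1) (2,2).
Its cost is 1 + 2 + 1 + 1 + 9 = 14.
For comparison, the top-then-right route costs 24.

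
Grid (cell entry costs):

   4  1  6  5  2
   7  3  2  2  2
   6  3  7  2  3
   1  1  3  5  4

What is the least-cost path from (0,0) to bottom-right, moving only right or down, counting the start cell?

Take (0,0) → (0,1) → (1,1) → (1,2) → (1,3) → (1,4) → (2,4) → (3,4) for a total of 4 + 1 + 3 + 2 + 2 + 2 + 3 + 4 = 21.
For comparison, the top-then-right route costs 27.

21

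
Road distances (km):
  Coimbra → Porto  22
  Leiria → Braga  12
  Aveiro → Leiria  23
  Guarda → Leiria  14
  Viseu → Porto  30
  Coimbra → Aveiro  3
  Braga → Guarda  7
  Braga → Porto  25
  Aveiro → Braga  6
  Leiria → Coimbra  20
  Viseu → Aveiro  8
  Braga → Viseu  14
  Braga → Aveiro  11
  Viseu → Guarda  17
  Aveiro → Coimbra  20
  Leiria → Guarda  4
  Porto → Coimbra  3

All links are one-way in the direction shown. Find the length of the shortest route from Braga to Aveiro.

11

A few of the Braga→Aveiro routes:
Braga→Viseu→Aveiro: 14 + 8 = 22
Braga→Porto→Coimbra→Aveiro: 25 + 3 + 3 = 31
Braga→Aveiro: 11
The minimum is 11 km.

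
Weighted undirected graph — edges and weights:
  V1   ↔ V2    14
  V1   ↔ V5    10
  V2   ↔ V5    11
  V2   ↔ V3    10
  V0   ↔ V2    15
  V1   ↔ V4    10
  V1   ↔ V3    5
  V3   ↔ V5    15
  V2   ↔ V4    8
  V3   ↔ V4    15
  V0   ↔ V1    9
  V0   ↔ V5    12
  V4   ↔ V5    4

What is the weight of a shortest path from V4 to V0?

16

Checking several routes:
V4-V5-V0: 4 + 12 = 16
V4-V2-V0: 8 + 15 = 23
V4-V5-V1-V0: 4 + 10 + 9 = 23
V4-V1-V0: 10 + 9 = 19
The minimum is 16.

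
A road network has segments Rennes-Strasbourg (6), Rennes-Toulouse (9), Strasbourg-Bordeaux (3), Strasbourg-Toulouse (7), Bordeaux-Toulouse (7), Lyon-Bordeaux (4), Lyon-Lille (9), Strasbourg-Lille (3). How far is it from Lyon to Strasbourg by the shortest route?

7

Paths from Lyon to Strasbourg:
Lyon→Bordeaux→Toulouse→Strasbourg: 4 + 7 + 7 = 18
Lyon→Bordeaux→Strasbourg: 4 + 3 = 7
Lyon→Bordeaux→Toulouse→Rennes→Strasbourg: 4 + 7 + 9 + 6 = 26
Lyon→Lille→Strasbourg: 9 + 3 = 12
Shortest: 7.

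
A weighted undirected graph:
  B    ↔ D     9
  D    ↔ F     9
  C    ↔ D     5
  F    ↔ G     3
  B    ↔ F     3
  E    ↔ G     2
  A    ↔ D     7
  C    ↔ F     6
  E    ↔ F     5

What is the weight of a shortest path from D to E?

Comparing a few candidate routes:
D→C→F→E: 5 + 6 + 5 = 16
D→C→F→G→E: 5 + 6 + 3 + 2 = 16
D→F→E: 9 + 5 = 14
D→F→G→E: 9 + 3 + 2 = 14
The minimum is 14.

14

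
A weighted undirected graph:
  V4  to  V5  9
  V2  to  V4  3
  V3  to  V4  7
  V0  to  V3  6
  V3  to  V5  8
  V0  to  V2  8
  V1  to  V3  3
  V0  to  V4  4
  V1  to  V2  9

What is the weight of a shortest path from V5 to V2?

Some routes from V5 to V2:
V5-V4-V2: 9 + 3 = 12
V5-V3-V1-V2: 8 + 3 + 9 = 20
V5-V4-V0-V2: 9 + 4 + 8 = 21
V5-V3-V4-V2: 8 + 7 + 3 = 18
Shortest: 12.

12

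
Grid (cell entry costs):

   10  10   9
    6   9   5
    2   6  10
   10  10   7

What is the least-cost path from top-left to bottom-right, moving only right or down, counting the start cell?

41

Best path: r0c0 → r1c0 → r2c0 → r2c1 → r2c2 → r3c2
Cost: 10 + 6 + 2 + 6 + 10 + 7 = 41
For comparison, the top-then-right route costs 51.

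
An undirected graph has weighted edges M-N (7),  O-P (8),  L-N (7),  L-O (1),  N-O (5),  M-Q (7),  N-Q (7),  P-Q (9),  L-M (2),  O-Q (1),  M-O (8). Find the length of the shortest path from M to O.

3

Comparing a few candidate routes:
M - L - N - O: 2 + 7 + 5 = 14
M - N - O: 7 + 5 = 12
M - L - O: 2 + 1 = 3
M - Q - O: 7 + 1 = 8
M - O: 8
The minimum is 3.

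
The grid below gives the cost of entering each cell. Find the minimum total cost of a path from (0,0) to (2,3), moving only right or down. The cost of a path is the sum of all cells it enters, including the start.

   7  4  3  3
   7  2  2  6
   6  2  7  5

26

Take [0,0] -> [0,1] -> [1,1] -> [1,2] -> [1,3] -> [2,3] for a total of 7 + 4 + 2 + 2 + 6 + 5 = 26.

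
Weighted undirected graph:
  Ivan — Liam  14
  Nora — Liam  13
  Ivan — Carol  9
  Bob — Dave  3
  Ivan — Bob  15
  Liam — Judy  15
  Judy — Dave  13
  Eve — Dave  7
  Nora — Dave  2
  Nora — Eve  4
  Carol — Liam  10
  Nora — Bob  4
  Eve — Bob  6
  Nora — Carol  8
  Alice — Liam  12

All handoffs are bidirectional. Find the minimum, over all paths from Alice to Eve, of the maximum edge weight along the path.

A few of the Alice→Eve routes:
Alice -> Liam -> Carol -> Nora -> Dave -> Bob -> Eve: max(12, 10, 8, 2, 3, 6) = 12
Alice -> Liam -> Carol -> Nora -> Eve: max(12, 10, 8, 4) = 12
Alice -> Liam -> Carol -> Nora -> Dave -> Eve: max(12, 10, 8, 2, 7) = 12
Alice -> Liam -> Carol -> Nora -> Bob -> Dave -> Eve: max(12, 10, 8, 4, 3, 7) = 12
Alice -> Liam -> Carol -> Nora -> Bob -> Eve: max(12, 10, 8, 4, 6) = 12
The minimum achievable maximum is 12.

12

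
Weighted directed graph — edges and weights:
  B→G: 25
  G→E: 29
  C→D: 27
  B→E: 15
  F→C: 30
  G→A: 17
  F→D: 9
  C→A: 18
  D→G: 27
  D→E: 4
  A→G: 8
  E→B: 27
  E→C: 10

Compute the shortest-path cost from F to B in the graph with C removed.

Paths from F to B avoiding C:
F - D - G - E - B: 9 + 27 + 29 + 27 = 92
F - D - E - B: 9 + 4 + 27 = 40
The minimum is 40.

40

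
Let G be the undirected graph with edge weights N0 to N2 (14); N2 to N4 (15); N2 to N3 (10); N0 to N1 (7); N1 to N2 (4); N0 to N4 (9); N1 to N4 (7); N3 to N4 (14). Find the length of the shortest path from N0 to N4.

9

Some routes from N0 to N4:
N0 - N2 - N1 - N4: 14 + 4 + 7 = 25
N0 - N4: 9
N0 - N1 - N2 - N4: 7 + 4 + 15 = 26
N0 - N1 - N4: 7 + 7 = 14
Best route has total 9.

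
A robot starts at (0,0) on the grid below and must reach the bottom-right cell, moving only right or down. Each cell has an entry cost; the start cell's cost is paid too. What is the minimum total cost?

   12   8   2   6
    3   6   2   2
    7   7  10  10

35

Best path: [0,0] -> [1,0] -> [1,1] -> [1,2] -> [1,3] -> [2,3]
Cost: 12 + 3 + 6 + 2 + 2 + 10 = 35
For comparison, the top-then-right route costs 40.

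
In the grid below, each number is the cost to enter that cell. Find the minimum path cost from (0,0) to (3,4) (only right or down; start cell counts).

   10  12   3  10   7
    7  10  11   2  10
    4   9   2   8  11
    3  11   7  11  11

Cheapest: [0,0] -> [1,0] -> [2,0] -> [2,1] -> [2,2] -> [3,2] -> [3,3] -> [3,4]
  10 + 7 + 4 + 9 + 2 + 7 + 11 + 11 = 61

61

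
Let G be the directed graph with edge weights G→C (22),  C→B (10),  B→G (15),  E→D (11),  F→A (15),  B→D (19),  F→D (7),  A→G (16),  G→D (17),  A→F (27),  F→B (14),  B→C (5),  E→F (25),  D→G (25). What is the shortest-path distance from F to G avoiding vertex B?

31

Candidate routes:
F → A → G: 15 + 16 = 31
F → D → G: 7 + 25 = 32
Shortest: 31.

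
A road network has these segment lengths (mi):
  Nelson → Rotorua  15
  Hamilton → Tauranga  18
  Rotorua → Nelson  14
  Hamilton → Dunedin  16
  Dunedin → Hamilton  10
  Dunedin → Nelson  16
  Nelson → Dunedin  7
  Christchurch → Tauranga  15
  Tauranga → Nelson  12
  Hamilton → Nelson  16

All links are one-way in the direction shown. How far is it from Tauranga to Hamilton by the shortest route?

29

Paths from Tauranga to Hamilton:
Tauranga → Nelson → Dunedin → Hamilton: 12 + 7 + 10 = 29
Best route has total 29 mi.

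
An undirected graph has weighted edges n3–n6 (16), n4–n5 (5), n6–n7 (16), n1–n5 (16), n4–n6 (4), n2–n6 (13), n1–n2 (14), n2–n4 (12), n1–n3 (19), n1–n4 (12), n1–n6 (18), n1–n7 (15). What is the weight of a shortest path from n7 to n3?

32

Comparing a few candidate routes:
n7 → n1 → n3: 15 + 19 = 34
n7 → n1 → n6 → n3: 15 + 18 + 16 = 49
n7 → n6 → n3: 16 + 16 = 32
n7 → n1 → n4 → n6 → n3: 15 + 12 + 4 + 16 = 47
The minimum is 32.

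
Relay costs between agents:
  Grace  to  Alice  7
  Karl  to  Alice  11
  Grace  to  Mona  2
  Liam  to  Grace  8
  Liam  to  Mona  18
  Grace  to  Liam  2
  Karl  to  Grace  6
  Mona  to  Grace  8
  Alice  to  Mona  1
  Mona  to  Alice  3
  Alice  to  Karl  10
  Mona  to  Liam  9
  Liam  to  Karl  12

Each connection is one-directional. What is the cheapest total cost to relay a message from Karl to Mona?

8

Some routes from Karl to Mona:
Karl-Alice-Mona: 11 + 1 = 12
Karl-Grace-Alice-Mona: 6 + 7 + 1 = 14
Karl-Grace-Mona: 6 + 2 = 8
The minimum is 8.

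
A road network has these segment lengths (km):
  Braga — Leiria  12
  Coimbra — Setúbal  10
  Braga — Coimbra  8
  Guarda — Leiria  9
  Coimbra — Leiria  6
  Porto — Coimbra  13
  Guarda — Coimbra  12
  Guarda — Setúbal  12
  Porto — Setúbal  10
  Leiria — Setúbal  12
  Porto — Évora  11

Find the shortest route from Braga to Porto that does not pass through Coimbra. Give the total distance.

Paths from Braga to Porto avoiding Coimbra:
Braga→Leiria→Setúbal→Porto: 12 + 12 + 10 = 34
Braga→Leiria→Guarda→Setúbal→Porto: 12 + 9 + 12 + 10 = 43
The minimum is 34 km.

34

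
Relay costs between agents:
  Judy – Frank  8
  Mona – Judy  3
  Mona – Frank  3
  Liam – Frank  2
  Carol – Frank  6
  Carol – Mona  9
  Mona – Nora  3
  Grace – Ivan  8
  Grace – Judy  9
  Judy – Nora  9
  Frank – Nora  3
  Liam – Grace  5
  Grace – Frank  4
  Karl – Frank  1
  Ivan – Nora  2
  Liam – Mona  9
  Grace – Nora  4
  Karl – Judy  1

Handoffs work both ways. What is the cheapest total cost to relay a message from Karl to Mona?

Comparing a few candidate routes:
Karl -> Frank -> Nora -> Mona: 1 + 3 + 3 = 7
Karl -> Frank -> Mona: 1 + 3 = 4
Karl -> Judy -> Frank -> Mona: 1 + 8 + 3 = 12
Karl -> Judy -> Mona: 1 + 3 = 4
The minimum is 4.

4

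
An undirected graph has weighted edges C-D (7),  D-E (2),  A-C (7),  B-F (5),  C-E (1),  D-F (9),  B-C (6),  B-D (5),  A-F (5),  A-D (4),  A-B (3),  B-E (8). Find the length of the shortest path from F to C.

11

Checking several routes:
F - D - E - C: 9 + 2 + 1 = 12
F - A - D - E - C: 5 + 4 + 2 + 1 = 12
F - A - C: 5 + 7 = 12
F - B - C: 5 + 6 = 11
The minimum is 11.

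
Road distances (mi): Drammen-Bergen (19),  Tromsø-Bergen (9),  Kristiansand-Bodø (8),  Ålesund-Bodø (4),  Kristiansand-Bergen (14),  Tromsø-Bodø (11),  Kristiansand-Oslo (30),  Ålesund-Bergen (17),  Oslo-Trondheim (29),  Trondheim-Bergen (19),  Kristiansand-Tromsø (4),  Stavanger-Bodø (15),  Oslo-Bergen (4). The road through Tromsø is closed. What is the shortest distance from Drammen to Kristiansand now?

33

Candidate routes:
Drammen-Bergen-Kristiansand: 19 + 14 = 33
Drammen-Bergen-Trondheim-Oslo-Kristiansand: 19 + 19 + 29 + 30 = 97
Drammen-Bergen-Ålesund-Bodø-Kristiansand: 19 + 17 + 4 + 8 = 48
Drammen-Bergen-Oslo-Kristiansand: 19 + 4 + 30 = 53
The minimum is 33 mi.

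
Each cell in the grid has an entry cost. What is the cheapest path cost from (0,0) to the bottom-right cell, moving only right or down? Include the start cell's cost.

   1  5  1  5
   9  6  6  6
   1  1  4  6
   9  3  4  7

Path r0c0 → r1c0 → r2c0 → r2c1 → r3c1 → r3c2 → r3c3: 1 + 9 + 1 + 1 + 3 + 4 + 7 = 26.

26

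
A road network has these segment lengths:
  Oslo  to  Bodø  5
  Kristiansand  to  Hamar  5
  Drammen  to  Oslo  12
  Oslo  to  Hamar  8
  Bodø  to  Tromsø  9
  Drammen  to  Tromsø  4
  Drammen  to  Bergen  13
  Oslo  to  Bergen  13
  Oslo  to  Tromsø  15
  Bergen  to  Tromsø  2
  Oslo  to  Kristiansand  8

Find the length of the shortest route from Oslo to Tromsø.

Comparing a few candidate routes:
Oslo -> Bergen -> Tromsø: 13 + 2 = 15
Oslo -> Bodø -> Tromsø: 5 + 9 = 14
Oslo -> Tromsø: 15
Best route has total 14.

14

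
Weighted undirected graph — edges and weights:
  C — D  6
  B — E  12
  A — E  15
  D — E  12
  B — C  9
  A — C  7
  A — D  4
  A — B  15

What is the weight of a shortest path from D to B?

Checking several routes:
D - A - C - B: 4 + 7 + 9 = 20
D - A - B: 4 + 15 = 19
D - A - E - B: 4 + 15 + 12 = 31
D - C - B: 6 + 9 = 15
D - C - A - B: 6 + 7 + 15 = 28
D - E - B: 12 + 12 = 24
The minimum is 15.

15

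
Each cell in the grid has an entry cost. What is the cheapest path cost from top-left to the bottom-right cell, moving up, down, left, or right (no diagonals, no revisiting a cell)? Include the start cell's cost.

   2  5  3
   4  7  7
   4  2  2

One optimal route is [0,0] → [1,0] → [2,0] → [2,1] → [2,2].
Its cost is 2 + 4 + 4 + 2 + 2 = 14.

14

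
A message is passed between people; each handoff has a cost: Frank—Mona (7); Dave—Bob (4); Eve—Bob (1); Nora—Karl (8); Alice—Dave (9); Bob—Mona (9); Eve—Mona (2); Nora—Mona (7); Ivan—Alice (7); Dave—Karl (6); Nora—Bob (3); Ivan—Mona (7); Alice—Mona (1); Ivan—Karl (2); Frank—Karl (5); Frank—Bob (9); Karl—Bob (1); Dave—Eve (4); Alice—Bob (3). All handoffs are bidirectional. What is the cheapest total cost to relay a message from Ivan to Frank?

7

Some routes from Ivan to Frank:
Ivan → Karl → Frank: 2 + 5 = 7
Ivan → Karl → Bob → Frank: 2 + 1 + 9 = 12
Ivan → Karl → Bob → Alice → Mona → Frank: 2 + 1 + 3 + 1 + 7 = 14
Ivan → Karl → Bob → Eve → Mona → Frank: 2 + 1 + 1 + 2 + 7 = 13
Shortest: 7.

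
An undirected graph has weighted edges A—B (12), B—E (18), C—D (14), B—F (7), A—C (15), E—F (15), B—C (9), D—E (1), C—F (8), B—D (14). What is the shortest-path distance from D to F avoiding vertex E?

A few of the D→F routes:
D → B → F: 14 + 7 = 21
D → C → F: 14 + 8 = 22
D → C → A → B → F: 14 + 15 + 12 + 7 = 48
D → B → C → F: 14 + 9 + 8 = 31
D → C → B → F: 14 + 9 + 7 = 30
Shortest: 21.

21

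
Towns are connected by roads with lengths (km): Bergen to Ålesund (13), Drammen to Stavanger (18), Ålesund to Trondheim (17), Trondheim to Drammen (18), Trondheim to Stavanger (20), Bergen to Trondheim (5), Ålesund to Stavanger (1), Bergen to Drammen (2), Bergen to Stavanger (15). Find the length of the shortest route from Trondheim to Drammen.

A few of the Trondheim→Drammen routes:
Trondheim-Ålesund-Stavanger-Drammen: 17 + 1 + 18 = 36
Trondheim-Ålesund-Bergen-Drammen: 17 + 13 + 2 = 32
Trondheim-Ålesund-Stavanger-Bergen-Drammen: 17 + 1 + 15 + 2 = 35
Trondheim-Stavanger-Ålesund-Bergen-Drammen: 20 + 1 + 13 + 2 = 36
Trondheim-Drammen: 18
Trondheim-Bergen-Drammen: 5 + 2 = 7
Best route has total 7 km.

7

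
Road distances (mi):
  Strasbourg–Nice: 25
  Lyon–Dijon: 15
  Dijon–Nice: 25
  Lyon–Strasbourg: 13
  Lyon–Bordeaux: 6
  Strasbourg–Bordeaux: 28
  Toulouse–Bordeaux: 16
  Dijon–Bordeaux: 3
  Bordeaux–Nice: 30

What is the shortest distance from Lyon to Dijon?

9

A few of the Lyon→Dijon routes:
Lyon - Dijon: 15
Lyon - Strasbourg - Bordeaux - Dijon: 13 + 28 + 3 = 44
Lyon - Bordeaux - Dijon: 6 + 3 = 9
The minimum is 9 mi.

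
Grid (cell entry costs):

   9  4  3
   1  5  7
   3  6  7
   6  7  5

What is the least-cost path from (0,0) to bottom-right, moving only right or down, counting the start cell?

Best path: r0c0 → r1c0 → r2c0 → r2c1 → r2c2 → r3c2
Cost: 9 + 1 + 3 + 6 + 7 + 5 = 31

31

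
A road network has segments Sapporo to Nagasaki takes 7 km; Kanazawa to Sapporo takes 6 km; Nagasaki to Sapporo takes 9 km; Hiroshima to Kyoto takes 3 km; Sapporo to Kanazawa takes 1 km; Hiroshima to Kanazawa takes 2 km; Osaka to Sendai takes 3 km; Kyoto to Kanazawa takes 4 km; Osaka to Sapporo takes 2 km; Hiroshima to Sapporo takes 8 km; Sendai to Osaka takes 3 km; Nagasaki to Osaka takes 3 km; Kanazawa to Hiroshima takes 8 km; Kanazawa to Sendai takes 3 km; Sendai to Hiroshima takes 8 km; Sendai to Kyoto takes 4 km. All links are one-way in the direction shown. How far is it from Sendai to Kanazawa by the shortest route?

6

Checking several routes:
Sendai-Osaka-Sapporo-Kanazawa: 3 + 2 + 1 = 6
Sendai-Kyoto-Kanazawa: 4 + 4 = 8
Sendai-Hiroshima-Kanazawa: 8 + 2 = 10
The minimum is 6 km.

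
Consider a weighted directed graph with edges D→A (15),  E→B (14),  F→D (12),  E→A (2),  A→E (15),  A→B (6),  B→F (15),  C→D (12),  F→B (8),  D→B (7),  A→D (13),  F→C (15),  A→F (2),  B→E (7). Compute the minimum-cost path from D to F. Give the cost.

Candidate routes:
D - B - E - A - F: 7 + 7 + 2 + 2 = 18
D - B - F: 7 + 15 = 22
D - A - B - F: 15 + 6 + 15 = 36
D - A - E - B - F: 15 + 15 + 14 + 15 = 59
D - A - F: 15 + 2 = 17
Best route has total 17.

17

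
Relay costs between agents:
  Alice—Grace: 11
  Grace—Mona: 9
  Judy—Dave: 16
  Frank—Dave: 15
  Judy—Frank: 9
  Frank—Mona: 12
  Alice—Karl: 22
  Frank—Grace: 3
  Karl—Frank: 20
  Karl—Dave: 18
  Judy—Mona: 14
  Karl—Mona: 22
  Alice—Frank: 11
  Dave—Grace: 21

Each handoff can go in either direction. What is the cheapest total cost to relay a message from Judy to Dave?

16

Some routes from Judy to Dave:
Judy -> Frank -> Dave: 9 + 15 = 24
Judy -> Dave: 16
Judy -> Mona -> Grace -> Frank -> Dave: 14 + 9 + 3 + 15 = 41
Judy -> Mona -> Frank -> Dave: 14 + 12 + 15 = 41
Judy -> Frank -> Grace -> Dave: 9 + 3 + 21 = 33
Best route has total 16.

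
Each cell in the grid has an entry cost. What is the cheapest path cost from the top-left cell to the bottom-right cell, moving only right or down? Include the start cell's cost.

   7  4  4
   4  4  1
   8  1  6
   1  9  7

29

Cheapest: [0,0] → [0,1] → [0,2] → [1,2] → [2,2] → [3,2]
  7 + 4 + 4 + 1 + 6 + 7 = 29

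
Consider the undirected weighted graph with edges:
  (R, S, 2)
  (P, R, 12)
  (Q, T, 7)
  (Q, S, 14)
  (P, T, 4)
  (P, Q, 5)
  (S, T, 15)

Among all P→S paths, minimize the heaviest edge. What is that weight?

12

Some routes from P to S:
P→T→Q→S: max(4, 7, 14) = 14
P→R→S: max(12, 2) = 12
P→Q→T→S: max(5, 7, 15) = 15
P→Q→S: max(5, 14) = 14
Smallest bottleneck: 12.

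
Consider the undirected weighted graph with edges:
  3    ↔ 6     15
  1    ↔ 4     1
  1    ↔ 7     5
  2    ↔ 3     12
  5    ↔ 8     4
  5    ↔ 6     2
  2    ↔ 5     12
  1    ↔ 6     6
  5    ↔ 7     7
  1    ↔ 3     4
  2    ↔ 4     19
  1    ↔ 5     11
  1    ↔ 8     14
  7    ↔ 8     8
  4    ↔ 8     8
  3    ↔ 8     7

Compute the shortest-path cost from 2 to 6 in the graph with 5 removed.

Some routes from 2 to 6 avoiding 5:
2 -> 4 -> 1 -> 6: 19 + 1 + 6 = 26
2 -> 3 -> 8 -> 4 -> 1 -> 6: 12 + 7 + 8 + 1 + 6 = 34
2 -> 3 -> 6: 12 + 15 = 27
2 -> 3 -> 1 -> 6: 12 + 4 + 6 = 22
Best route has total 22.

22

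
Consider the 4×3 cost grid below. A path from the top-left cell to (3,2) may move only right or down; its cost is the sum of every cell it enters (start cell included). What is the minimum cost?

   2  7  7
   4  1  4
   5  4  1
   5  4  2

Best path: r0c0 -> r1c0 -> r1c1 -> r1c2 -> r2c2 -> r3c2
Cost: 2 + 4 + 1 + 4 + 1 + 2 = 14

14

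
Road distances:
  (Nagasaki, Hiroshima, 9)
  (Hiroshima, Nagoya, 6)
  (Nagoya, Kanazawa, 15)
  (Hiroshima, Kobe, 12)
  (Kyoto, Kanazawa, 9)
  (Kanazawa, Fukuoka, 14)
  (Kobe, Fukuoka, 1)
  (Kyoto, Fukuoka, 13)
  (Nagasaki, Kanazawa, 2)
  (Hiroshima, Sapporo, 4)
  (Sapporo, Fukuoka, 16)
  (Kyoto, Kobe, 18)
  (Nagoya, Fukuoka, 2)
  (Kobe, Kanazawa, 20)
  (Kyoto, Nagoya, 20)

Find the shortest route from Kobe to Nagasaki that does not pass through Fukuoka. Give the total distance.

Some routes from Kobe to Nagasaki avoiding Fukuoka:
Kobe -> Kanazawa -> Nagasaki: 20 + 2 = 22
Kobe -> Hiroshima -> Nagasaki: 12 + 9 = 21
Kobe -> Kyoto -> Kanazawa -> Nagasaki: 18 + 9 + 2 = 29
Best route has total 21.

21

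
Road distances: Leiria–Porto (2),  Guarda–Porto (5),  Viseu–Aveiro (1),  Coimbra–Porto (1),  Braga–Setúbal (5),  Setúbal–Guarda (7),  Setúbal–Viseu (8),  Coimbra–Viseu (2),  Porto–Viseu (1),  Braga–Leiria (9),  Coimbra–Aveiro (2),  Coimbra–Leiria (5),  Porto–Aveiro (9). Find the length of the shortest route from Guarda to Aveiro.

Some routes from Guarda to Aveiro:
Guarda - Porto - Coimbra - Viseu - Aveiro: 5 + 1 + 2 + 1 = 9
Guarda - Porto - Viseu - Coimbra - Aveiro: 5 + 1 + 2 + 2 = 10
Guarda - Porto - Aveiro: 5 + 9 = 14
Guarda - Porto - Leiria - Coimbra - Aveiro: 5 + 2 + 5 + 2 = 14
Guarda - Porto - Viseu - Aveiro: 5 + 1 + 1 = 7
Guarda - Porto - Coimbra - Aveiro: 5 + 1 + 2 = 8
Best route has total 7.

7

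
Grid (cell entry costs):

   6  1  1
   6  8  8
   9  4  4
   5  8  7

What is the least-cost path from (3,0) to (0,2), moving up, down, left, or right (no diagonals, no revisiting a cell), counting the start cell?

Cheapest: r3c0→r3c1→r2c1→r1c1→r0c1→r0c2
  5 + 8 + 4 + 8 + 1 + 1 = 27

27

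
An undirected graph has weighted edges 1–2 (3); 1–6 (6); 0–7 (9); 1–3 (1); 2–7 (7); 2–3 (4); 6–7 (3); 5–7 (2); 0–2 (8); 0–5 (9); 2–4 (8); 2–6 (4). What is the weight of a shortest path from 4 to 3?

Candidate routes:
4 - 2 - 7 - 6 - 1 - 3: 8 + 7 + 3 + 6 + 1 = 25
4 - 2 - 1 - 3: 8 + 3 + 1 = 12
4 - 2 - 3: 8 + 4 = 12
4 - 2 - 0 - 7 - 6 - 1 - 3: 8 + 8 + 9 + 3 + 6 + 1 = 35
4 - 2 - 0 - 5 - 7 - 6 - 1 - 3: 8 + 8 + 9 + 2 + 3 + 6 + 1 = 37
4 - 2 - 6 - 1 - 3: 8 + 4 + 6 + 1 = 19
Shortest: 12.

12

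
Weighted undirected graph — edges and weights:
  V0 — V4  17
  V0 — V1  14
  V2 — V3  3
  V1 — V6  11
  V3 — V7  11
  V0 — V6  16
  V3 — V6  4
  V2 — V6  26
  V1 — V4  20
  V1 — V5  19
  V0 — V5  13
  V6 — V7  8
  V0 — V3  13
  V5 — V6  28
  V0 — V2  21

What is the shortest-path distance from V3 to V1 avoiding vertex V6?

27

Checking several routes:
V3→V2→V0→V1: 3 + 21 + 14 = 38
V3→V0→V4→V1: 13 + 17 + 20 = 50
V3→V0→V1: 13 + 14 = 27
V3→V2→V0→V5→V1: 3 + 21 + 13 + 19 = 56
V3→V0→V5→V1: 13 + 13 + 19 = 45
The minimum is 27.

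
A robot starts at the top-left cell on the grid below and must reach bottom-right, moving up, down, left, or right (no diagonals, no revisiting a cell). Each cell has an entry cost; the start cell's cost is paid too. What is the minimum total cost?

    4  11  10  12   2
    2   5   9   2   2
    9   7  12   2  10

Cheapest: [0,0]→[1,0]→[1,1]→[1,2]→[1,3]→[1,4]→[2,4]
  4 + 2 + 5 + 9 + 2 + 2 + 10 = 34

34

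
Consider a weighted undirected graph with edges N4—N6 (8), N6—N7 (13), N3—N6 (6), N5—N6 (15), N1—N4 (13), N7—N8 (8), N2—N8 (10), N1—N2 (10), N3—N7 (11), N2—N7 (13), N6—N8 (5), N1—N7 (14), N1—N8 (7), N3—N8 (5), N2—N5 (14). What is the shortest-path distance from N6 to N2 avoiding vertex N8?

26

Comparing a few candidate routes:
N6 → N3 → N7 → N2: 6 + 11 + 13 = 30
N6 → N5 → N2: 15 + 14 = 29
N6 → N7 → N2: 13 + 13 = 26
N6 → N4 → N1 → N2: 8 + 13 + 10 = 31
Best route has total 26.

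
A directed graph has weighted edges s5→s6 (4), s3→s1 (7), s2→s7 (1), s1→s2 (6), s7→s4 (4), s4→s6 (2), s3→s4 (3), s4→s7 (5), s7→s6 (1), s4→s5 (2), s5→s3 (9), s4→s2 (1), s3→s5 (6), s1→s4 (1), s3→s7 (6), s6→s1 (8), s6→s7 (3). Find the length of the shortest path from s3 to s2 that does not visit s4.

13

Candidate routes:
s3→s5→s6→s1→s2: 6 + 4 + 8 + 6 = 24
s3→s1→s2: 7 + 6 = 13
s3→s7→s6→s1→s2: 6 + 1 + 8 + 6 = 21
Shortest: 13.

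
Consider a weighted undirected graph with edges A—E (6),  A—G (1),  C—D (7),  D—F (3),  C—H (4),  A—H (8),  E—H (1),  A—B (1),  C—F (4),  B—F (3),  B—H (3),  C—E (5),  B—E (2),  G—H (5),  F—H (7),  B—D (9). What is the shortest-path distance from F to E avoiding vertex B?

Comparing a few candidate routes:
F → C → E: 4 + 5 = 9
F → D → C → H → E: 3 + 7 + 4 + 1 = 15
F → C → H → E: 4 + 4 + 1 = 9
F → H → E: 7 + 1 = 8
Best route has total 8.

8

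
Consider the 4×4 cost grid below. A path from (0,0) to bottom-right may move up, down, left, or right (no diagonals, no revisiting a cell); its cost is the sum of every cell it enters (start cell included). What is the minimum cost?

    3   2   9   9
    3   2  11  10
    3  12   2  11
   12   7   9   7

36

Cheapest: r0c0 → r0c1 → r1c1 → r1c2 → r2c2 → r3c2 → r3c3
  3 + 2 + 2 + 11 + 2 + 9 + 7 = 36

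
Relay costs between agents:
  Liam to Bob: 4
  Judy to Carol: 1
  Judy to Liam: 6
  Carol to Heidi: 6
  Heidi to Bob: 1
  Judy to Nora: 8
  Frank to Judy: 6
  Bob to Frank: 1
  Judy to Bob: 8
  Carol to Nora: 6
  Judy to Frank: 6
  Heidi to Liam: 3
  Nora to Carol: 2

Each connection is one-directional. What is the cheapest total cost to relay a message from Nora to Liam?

11

Candidate routes:
Nora - Carol - Heidi - Bob - Frank - Judy - Liam: 2 + 6 + 1 + 1 + 6 + 6 = 22
Nora - Carol - Heidi - Liam: 2 + 6 + 3 = 11
The minimum is 11.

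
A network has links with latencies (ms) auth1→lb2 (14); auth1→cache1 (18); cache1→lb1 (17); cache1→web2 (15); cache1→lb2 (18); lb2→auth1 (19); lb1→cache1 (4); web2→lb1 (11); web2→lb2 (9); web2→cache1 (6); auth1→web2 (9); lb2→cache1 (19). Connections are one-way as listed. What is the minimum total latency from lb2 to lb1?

A few of the lb2→lb1 routes:
lb2→cache1→lb1: 19 + 17 = 36
lb2→auth1→web2→cache1→lb1: 19 + 9 + 6 + 17 = 51
lb2→auth1→web2→lb1: 19 + 9 + 11 = 39
lb2→cache1→web2→lb1: 19 + 15 + 11 = 45
Shortest: 36 ms.

36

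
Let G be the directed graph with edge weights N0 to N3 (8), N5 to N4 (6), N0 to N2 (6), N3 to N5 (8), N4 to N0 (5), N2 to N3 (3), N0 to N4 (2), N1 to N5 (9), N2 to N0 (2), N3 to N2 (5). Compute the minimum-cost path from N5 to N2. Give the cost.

17

Candidate routes:
N5 - N4 - N0 - N2: 6 + 5 + 6 = 17
N5 - N4 - N0 - N3 - N2: 6 + 5 + 8 + 5 = 24
The minimum is 17.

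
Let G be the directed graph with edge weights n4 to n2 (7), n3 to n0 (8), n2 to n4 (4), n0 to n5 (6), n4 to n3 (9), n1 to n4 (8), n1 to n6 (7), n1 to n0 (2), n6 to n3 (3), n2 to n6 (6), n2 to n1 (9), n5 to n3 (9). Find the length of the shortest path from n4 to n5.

23

Candidate routes:
n4-n3-n0-n5: 9 + 8 + 6 = 23
n4-n2-n1-n6-n3-n0-n5: 7 + 9 + 7 + 3 + 8 + 6 = 40
n4-n2-n1-n0-n5: 7 + 9 + 2 + 6 = 24
n4-n2-n6-n3-n0-n5: 7 + 6 + 3 + 8 + 6 = 30
The minimum is 23.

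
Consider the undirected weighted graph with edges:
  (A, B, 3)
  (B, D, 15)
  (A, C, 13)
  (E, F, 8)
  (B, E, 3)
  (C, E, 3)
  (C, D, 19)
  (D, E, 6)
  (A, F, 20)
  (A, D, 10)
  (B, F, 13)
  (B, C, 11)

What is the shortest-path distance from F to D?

A few of the F→D routes:
F → B → E → D: 13 + 3 + 6 = 22
F → E → D: 8 + 6 = 14
F → E → B → A → D: 8 + 3 + 3 + 10 = 24
The minimum is 14.

14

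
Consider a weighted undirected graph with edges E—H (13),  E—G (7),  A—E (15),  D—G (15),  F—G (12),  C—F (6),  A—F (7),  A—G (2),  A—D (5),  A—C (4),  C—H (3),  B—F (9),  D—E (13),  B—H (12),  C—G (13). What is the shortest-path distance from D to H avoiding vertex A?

26

A few of the D→H routes:
D→G→F→C→H: 15 + 12 + 6 + 3 = 36
D→G→E→H: 15 + 7 + 13 = 35
D→E→G→C→H: 13 + 7 + 13 + 3 = 36
D→G→C→H: 15 + 13 + 3 = 31
D→E→G→F→C→H: 13 + 7 + 12 + 6 + 3 = 41
D→E→H: 13 + 13 = 26
Shortest: 26.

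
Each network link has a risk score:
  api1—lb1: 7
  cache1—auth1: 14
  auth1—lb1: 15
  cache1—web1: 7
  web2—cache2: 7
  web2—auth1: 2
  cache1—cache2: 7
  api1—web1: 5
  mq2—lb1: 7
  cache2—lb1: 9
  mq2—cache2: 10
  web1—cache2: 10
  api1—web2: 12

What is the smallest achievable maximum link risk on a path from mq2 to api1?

7

Checking several routes:
mq2-lb1-api1: max(7, 7) = 7
mq2-lb1-cache2-web1-api1: max(7, 9, 10, 5) = 10
mq2-lb1-cache2-cache1-web1-api1: max(7, 9, 7, 7, 5) = 9
The minimum achievable maximum is 7.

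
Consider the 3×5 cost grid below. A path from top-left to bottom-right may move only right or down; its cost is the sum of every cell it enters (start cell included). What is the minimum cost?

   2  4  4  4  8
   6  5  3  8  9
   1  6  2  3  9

Take [0,0] → [0,1] → [0,2] → [1,2] → [2,2] → [2,3] → [2,4] for a total of 2 + 4 + 4 + 3 + 2 + 3 + 9 = 27.
For comparison, the top-then-right route costs 40.

27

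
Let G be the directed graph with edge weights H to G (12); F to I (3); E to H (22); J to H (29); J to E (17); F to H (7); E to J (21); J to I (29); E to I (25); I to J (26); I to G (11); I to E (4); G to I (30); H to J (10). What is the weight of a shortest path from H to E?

27

Paths from H to E:
H→J→I→E: 10 + 29 + 4 = 43
H→G→I→E: 12 + 30 + 4 = 46
H→J→E: 10 + 17 = 27
H→G→I→J→E: 12 + 30 + 26 + 17 = 85
The minimum is 27.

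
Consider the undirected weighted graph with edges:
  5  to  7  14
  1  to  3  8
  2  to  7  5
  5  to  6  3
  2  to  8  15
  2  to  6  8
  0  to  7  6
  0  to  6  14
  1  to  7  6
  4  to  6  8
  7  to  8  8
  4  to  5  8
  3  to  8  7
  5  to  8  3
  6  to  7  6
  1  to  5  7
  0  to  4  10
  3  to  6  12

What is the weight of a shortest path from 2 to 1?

11

Checking several routes:
2-6-7-1: 8 + 6 + 6 = 20
2-6-5-1: 8 + 3 + 7 = 18
2-7-6-5-1: 5 + 6 + 3 + 7 = 21
2-7-1: 5 + 6 = 11
The minimum is 11.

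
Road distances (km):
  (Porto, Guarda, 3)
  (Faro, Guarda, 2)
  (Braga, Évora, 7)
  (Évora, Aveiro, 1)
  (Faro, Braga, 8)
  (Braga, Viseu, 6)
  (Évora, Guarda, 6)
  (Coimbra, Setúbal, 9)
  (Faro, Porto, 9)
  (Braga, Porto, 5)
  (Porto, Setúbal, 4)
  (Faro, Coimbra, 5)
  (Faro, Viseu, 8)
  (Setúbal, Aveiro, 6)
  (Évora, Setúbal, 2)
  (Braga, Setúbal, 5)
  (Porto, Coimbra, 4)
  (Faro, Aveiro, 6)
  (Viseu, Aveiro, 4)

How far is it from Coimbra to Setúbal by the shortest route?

8

Comparing a few candidate routes:
Coimbra→Setúbal: 9
Coimbra→Faro→Aveiro→Évora→Setúbal: 5 + 6 + 1 + 2 = 14
Coimbra→Porto→Setúbal: 4 + 4 = 8
Coimbra→Faro→Guarda→Porto→Setúbal: 5 + 2 + 3 + 4 = 14
Shortest: 8 km.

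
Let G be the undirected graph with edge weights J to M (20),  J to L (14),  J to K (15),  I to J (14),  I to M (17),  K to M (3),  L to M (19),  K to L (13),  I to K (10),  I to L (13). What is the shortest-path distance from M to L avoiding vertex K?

Paths from M to L avoiding K:
M→I→J→L: 17 + 14 + 14 = 45
M→J→L: 20 + 14 = 34
M→J→I→L: 20 + 14 + 13 = 47
M→L: 19
M→I→L: 17 + 13 = 30
The minimum is 19.

19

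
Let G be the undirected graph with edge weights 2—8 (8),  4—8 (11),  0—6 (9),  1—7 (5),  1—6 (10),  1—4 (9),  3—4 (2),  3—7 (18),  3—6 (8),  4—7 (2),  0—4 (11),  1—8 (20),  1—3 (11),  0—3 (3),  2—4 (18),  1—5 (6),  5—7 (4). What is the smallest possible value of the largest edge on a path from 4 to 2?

11

Some routes from 4 to 2:
4 - 8 - 2: max(11, 8) = 11
4 - 0 - 3 - 1 - 8 - 2: max(11, 3, 11, 20, 8) = 20
4 - 2: max(18) = 18
4 - 0 - 3 - 7 - 5 - 1 - 8 - 2: max(11, 3, 18, 4, 6, 20, 8) = 20
Best route has worst link 11.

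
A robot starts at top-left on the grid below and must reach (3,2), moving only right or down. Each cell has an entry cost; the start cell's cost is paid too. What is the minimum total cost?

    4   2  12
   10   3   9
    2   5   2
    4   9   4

20

Path (0,0) (0,1) (1,1) (2,1) (2,2) (3,2): 4 + 2 + 3 + 5 + 2 + 4 = 20.
(Top row then right column would cost 33.)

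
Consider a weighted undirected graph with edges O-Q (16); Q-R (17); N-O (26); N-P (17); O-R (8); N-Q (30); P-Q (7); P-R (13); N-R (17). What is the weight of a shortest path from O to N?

Checking several routes:
O→R→P→N: 8 + 13 + 17 = 38
O→Q→N: 16 + 30 = 46
O→N: 26
O→Q→P→N: 16 + 7 + 17 = 40
O→R→N: 8 + 17 = 25
Shortest: 25.

25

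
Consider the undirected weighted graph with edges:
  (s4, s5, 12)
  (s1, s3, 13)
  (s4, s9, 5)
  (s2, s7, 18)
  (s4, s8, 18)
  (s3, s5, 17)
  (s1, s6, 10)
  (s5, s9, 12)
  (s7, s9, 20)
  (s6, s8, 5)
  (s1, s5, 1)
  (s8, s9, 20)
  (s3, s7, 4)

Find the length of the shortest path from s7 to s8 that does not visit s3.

40

Checking several routes:
s7 -> s9 -> s5 -> s1 -> s6 -> s8: 20 + 12 + 1 + 10 + 5 = 48
s7 -> s9 -> s8: 20 + 20 = 40
s7 -> s9 -> s4 -> s8: 20 + 5 + 18 = 43
s7 -> s9 -> s4 -> s5 -> s1 -> s6 -> s8: 20 + 5 + 12 + 1 + 10 + 5 = 53
Best route has total 40.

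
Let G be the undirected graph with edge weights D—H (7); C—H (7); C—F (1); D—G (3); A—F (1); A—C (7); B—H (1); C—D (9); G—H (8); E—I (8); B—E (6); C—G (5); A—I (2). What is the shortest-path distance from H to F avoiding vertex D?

Comparing a few candidate routes:
H-C-F: 7 + 1 = 8
H-G-C-F: 8 + 5 + 1 = 14
H-C-A-F: 7 + 7 + 1 = 15
Best route has total 8.

8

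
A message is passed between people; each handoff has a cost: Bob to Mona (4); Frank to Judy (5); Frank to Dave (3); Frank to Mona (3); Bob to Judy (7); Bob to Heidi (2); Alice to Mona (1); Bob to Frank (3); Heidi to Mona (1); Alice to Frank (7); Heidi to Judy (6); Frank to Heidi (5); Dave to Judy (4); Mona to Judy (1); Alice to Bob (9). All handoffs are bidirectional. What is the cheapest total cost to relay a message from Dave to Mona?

Some routes from Dave to Mona:
Dave → Judy → Mona: 4 + 1 = 5
Dave → Frank → Heidi → Mona: 3 + 5 + 1 = 9
Dave → Frank → Mona: 3 + 3 = 6
The minimum is 5.

5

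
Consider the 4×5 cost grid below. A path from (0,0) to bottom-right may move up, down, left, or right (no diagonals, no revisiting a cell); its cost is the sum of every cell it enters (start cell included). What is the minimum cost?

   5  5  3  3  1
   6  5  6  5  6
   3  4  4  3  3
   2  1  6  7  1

27

Path r0c0 r0c1 r0c2 r0c3 r0c4 r1c4 r2c4 r3c4: 5 + 5 + 3 + 3 + 1 + 6 + 3 + 1 = 27.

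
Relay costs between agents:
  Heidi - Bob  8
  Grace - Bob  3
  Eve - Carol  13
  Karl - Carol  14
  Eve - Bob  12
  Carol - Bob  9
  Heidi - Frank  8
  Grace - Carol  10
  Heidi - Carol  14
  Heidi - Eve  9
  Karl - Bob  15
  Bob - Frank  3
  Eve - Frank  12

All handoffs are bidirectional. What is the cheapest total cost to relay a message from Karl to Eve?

27

Comparing a few candidate routes:
Karl → Bob → Heidi → Eve: 15 + 8 + 9 = 32
Karl → Bob → Frank → Heidi → Eve: 15 + 3 + 8 + 9 = 35
Karl → Carol → Eve: 14 + 13 = 27
Karl → Bob → Frank → Eve: 15 + 3 + 12 = 30
Karl → Bob → Eve: 15 + 12 = 27
Karl → Carol → Bob → Eve: 14 + 9 + 12 = 35
Best route has total 27.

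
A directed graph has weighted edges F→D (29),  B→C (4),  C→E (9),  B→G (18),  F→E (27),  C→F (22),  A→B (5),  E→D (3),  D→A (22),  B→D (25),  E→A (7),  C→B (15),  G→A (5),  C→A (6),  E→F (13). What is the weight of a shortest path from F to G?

Routes from F to G:
F -> E -> D -> A -> B -> G: 27 + 3 + 22 + 5 + 18 = 75
F -> D -> A -> B -> G: 29 + 22 + 5 + 18 = 74
F -> E -> A -> B -> G: 27 + 7 + 5 + 18 = 57
Shortest: 57.

57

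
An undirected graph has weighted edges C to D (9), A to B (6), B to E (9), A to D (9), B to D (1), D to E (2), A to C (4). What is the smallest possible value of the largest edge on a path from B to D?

Candidate routes:
B → A → D: max(6, 9) = 9
B → D: max(1) = 1
B → E → D: max(9, 2) = 9
B → A → C → D: max(6, 4, 9) = 9
The minimum achievable maximum is 1.

1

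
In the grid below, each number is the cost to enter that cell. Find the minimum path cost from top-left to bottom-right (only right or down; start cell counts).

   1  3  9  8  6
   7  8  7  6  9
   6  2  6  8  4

Take (0,0)→(0,1)→(1,1)→(2,1)→(2,2)→(2,3)→(2,4) for a total of 1 + 3 + 8 + 2 + 6 + 8 + 4 = 32.

32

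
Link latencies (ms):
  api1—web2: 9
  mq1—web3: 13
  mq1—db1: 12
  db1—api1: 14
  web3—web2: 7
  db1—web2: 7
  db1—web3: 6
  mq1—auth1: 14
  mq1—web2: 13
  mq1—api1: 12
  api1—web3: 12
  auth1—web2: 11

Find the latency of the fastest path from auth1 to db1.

18

A few of the auth1→db1 routes:
auth1 → mq1 → db1: 14 + 12 = 26
auth1 → web2 → db1: 11 + 7 = 18
auth1 → web2 → web3 → db1: 11 + 7 + 6 = 24
The minimum is 18 ms.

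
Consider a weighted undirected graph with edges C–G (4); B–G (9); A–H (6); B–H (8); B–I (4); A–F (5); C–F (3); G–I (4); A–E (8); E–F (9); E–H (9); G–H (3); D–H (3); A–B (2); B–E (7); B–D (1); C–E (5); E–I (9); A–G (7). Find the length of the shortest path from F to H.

Comparing a few candidate routes:
F -> C -> G -> H: 3 + 4 + 3 = 10
F -> A -> B -> D -> H: 5 + 2 + 1 + 3 = 11
F -> A -> H: 5 + 6 = 11
F -> A -> B -> H: 5 + 2 + 8 = 15
F -> A -> G -> H: 5 + 7 + 3 = 15
Best route has total 10.

10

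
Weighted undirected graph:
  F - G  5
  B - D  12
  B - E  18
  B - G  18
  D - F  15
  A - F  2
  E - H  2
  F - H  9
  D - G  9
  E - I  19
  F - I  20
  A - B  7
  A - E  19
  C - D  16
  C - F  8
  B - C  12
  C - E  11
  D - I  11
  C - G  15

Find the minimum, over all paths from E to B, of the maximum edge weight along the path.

Checking several routes:
E → C → B: max(11, 12) = 12
E → C → F → G → D → B: max(11, 8, 5, 9, 12) = 12
E → C → F → A → B: max(11, 8, 2, 7) = 11
E → H → F → C → B: max(2, 9, 8, 12) = 12
E → H → F → G → D → B: max(2, 9, 5, 9, 12) = 12
E → H → F → A → B: max(2, 9, 2, 7) = 9
The minimum achievable maximum is 9.

9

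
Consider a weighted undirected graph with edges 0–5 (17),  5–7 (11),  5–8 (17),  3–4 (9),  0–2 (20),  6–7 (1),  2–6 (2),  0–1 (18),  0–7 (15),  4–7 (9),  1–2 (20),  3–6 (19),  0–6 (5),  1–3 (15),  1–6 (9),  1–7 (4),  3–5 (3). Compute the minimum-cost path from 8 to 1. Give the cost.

32

Some routes from 8 to 1:
8-5-7-1: 17 + 11 + 4 = 32
8-5-7-6-1: 17 + 11 + 1 + 9 = 38
8-5-0-6-7-1: 17 + 17 + 5 + 1 + 4 = 44
8-5-3-1: 17 + 3 + 15 = 35
8-5-3-4-7-1: 17 + 3 + 9 + 9 + 4 = 42
Shortest: 32.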